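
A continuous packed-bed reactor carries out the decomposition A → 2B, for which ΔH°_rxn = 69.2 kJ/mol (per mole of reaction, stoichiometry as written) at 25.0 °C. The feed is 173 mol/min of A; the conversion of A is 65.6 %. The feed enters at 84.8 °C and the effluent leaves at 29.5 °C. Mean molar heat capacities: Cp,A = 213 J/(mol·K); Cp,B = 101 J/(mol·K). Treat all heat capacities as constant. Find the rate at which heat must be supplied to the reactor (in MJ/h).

Extent of reaction ξ = 0.656 × 173 = 113.49 mol/min
Reaction term: ξ·ΔH°_rxn = 113.49 × 69.2 = 7853.4 kJ/min
Sensible, feed 84.8→25 °C: -2203.6 kJ/min
Outlet flows (mol/min): A 59.512, B 226.98
Sensible, products 25→29.5 °C: 160.2 kJ/min
Q = ΔH = 5810 kJ/min = 96.833 kW
Heat supplied = 348.6 MJ/h

Q_in = 349 MJ/h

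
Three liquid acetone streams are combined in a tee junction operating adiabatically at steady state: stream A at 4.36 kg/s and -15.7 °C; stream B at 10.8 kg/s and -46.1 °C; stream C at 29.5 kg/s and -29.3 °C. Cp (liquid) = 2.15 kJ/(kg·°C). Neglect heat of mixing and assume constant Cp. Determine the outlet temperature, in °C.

T_out = -32.0 °C

No heat crosses the boundary, so H_out = H_in.
Σ ṁᵢCp,ᵢTᵢ = 4.36×2.15×-15.7 + 10.8×2.15×-46.1 + 29.5×2.15×-29.3 = -3076
Σ ṁᵢCp,ᵢ = 4.36×2.15 + 10.8×2.15 + 29.5×2.15 = 96.019
T_out = -3076 / 96.019 = -32.035 °C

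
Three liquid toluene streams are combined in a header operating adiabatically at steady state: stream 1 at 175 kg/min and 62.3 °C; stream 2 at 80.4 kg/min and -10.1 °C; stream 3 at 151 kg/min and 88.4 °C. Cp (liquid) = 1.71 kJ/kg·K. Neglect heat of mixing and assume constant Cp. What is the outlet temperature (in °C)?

No heat crosses the boundary, so H_out = H_in.
T_out = Σ ṁᵢCp,ᵢTᵢ / Σ ṁᵢCp,ᵢ
      = 40080 / 694.94 = 57.674 °C

T_out = 57.7 °C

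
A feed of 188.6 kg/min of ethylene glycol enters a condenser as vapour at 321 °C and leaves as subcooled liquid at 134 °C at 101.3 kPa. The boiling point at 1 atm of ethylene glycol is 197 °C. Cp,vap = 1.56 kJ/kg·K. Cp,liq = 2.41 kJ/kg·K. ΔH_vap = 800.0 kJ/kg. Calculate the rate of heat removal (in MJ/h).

Q_c = 13000 MJ/h

vapour 321→197 °C: -193.44 kJ/kg
condensation at 197 °C: -800 kJ/kg
liquid 197→134 °C: -151.83 kJ/kg
Δh = -193.44 + -800 + -151.83 = -1145.3 kJ/kg
Q = ṁ·Δh = 188.6 kg/min × -1145.3 kJ/kg = -216000 kJ/min
|Q| = 3600 kW = 12960 MJ/h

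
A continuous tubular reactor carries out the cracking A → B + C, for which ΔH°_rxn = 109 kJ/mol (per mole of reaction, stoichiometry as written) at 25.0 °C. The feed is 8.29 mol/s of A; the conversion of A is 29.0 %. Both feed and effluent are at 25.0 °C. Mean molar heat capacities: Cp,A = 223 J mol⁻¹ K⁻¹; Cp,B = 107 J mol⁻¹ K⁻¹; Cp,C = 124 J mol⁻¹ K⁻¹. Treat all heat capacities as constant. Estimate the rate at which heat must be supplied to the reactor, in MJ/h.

Q_in = 943 MJ/h

Extent of reaction ξ = 0.290 × 8.29 = 2.4041 mol/s
Reaction term: ξ·ΔH°_rxn = 2.4041 × 109 = 262.05 kJ/s
Q = ΔH = 262.05 kJ/s = 262.05 kW
Heat supplied = 943.37 MJ/h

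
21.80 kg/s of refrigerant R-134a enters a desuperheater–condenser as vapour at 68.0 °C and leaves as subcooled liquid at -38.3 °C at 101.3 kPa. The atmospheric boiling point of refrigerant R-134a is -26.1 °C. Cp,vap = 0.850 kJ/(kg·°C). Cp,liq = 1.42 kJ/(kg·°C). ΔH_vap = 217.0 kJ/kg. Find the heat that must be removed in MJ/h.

vapour 68.0→-26.1 °C: -79.985 kJ/kg
condensation at -26.1 °C: -217 kJ/kg
liquid -26.1→-38.3 °C: -17.324 kJ/kg
Δh = -79.985 + -217 + -17.324 = -314.31 kJ/kg
Q = ṁ·Δh = 21.80 kg/s × -314.31 kJ/kg = -6851.9 kJ/s
|Q| = 6851.9 kW = 24667 MJ/h

Q_c = 24700 MJ/h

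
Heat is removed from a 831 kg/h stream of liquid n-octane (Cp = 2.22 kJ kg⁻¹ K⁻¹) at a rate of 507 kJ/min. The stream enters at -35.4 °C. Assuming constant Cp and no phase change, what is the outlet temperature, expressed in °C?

T_out = -51.9 °C

Q = 507 kJ/min = 30420 kJ/h
ΔT = Q/(ṁ·Cp) = 30420/(831×2.22) = 16.489 K
T_out = -35.4 − 16.489 = -51.889 °C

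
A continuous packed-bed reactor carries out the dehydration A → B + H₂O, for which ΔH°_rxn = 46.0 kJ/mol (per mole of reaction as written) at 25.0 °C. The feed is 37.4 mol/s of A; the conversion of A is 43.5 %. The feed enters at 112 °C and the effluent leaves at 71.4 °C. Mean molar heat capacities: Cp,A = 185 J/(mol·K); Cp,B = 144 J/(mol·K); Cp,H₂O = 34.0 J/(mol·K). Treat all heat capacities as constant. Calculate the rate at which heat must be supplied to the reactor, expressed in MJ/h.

Extent of reaction ξ = 0.435 × 37.4 = 16.269 mol/s
Reaction term: ξ·ΔH°_rxn = 16.269 × 46.0 = 748.37 kJ/s
Sensible, feed 112→25 °C: -601.95 kJ/s
Outlet flows (mol/s): A 21.131, B 16.269, H₂O 16.269
Sensible, products 25→71.4 °C: 315.76 kJ/s
Q = ΔH = 462.18 kJ/s = 462.18 kW
Heat supplied = 1663.8 MJ/h

Q_in = 1660 MJ/h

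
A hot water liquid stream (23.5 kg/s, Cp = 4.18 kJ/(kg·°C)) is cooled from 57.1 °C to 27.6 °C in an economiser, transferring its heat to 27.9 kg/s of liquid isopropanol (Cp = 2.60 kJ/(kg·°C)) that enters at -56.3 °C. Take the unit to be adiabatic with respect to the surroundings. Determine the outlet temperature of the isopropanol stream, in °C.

Heat released by hot stream: Q = 23.5 × 4.18 × (57.1 − 27.6) = 2897.8 kJ/s
Energy balance on cold side (adiabatic exchanger): Q = ṁ_c·Cp_c·(T_c,out − T_c,in)
T_c,out = -56.3 + 2897.8/(27.9 × 2.60) = -16.353 °C

T_c,out = -16.4 °C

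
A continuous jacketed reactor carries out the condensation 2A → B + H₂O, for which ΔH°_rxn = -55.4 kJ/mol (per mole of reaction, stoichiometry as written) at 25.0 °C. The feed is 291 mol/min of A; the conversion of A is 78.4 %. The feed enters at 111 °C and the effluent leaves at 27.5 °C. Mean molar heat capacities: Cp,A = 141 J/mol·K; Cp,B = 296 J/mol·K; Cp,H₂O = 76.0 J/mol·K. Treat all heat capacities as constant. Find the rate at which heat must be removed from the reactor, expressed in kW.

Q_out = 162 kW

Extent of reaction ξ = 0.784 × 291 / 2 = 114.07 mol/min
Reaction term: ξ·ΔH°_rxn = 114.07 × -55.4 = -6319.6 kJ/min
Sensible, feed 111→25 °C: -3528.7 kJ/min
Outlet flows (mol/min): A 62.856, B 114.07, H₂O 114.07
Sensible, products 25→27.5 °C: 128.24 kJ/min
Q = ΔH = -9720 kJ/min = -162 kW
Heat removed = 162 kW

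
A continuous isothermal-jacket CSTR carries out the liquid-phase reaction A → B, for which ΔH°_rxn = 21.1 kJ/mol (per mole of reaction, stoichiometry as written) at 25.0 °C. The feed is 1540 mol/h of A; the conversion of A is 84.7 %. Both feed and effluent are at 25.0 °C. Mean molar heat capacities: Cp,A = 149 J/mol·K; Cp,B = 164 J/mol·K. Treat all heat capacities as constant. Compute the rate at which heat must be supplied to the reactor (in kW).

Q_in = 7.65 kW

Extent of reaction ξ = 0.847 × 1540 = 1304.4 mol/h
Reaction term: ξ·ΔH°_rxn = 1304.4 × 21.1 = 27522 kJ/h
Q = ΔH = 27522 kJ/h = 7.6451 kW
Heat supplied = 7.6451 kW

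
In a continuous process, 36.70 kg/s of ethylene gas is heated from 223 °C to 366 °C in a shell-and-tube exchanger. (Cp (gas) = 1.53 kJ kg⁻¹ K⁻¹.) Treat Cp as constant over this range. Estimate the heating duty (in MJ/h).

Q = 28900 MJ/h

Q = ṁ·Cp·ΔT = 36.70 × 1.53 × (366 − 223) = 8029.6 kJ/s
Heating duty = 28907 MJ/h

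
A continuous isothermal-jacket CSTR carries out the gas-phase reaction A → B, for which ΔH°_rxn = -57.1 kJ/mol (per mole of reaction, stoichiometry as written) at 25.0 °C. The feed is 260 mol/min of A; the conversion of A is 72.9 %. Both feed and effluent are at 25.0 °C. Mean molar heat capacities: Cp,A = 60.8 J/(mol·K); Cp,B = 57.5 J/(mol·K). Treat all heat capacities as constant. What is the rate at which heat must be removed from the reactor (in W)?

Q_out = 180000 W

Extent of reaction ξ = 0.729 × 260 = 189.54 mol/min
Reaction term: ξ·ΔH°_rxn = 189.54 × -57.1 = -10823 kJ/min
Q = ΔH = -10823 kJ/min = -180.38 kW
Heat removed = 180380 W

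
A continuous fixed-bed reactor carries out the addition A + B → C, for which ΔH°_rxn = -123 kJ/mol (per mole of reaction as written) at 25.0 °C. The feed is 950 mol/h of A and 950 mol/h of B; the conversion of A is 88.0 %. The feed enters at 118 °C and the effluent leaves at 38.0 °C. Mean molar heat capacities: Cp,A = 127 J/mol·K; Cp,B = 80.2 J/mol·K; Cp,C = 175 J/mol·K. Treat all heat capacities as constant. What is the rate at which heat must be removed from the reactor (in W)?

Extent of reaction ξ = 0.880 × 950 = 836 mol/h
Reaction term: ξ·ΔH°_rxn = 836 × -123 = -102830 kJ/h
Sensible, feed 118→25 °C: -18306 kJ/h
Outlet flows (mol/h): A 114, B 114, C 836
Sensible, products 25→38.0 °C: 2209 kJ/h
Q = ΔH = -118930 kJ/h = -33.035 kW
Heat removed = 33035 W

Q_out = 33000 W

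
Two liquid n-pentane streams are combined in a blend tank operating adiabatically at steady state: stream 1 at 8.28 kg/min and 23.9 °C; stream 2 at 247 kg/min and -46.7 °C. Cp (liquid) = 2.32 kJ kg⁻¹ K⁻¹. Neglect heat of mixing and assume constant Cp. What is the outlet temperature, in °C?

No heat crosses the boundary, so H_out = H_in.
Σ ṁᵢCp,ᵢTᵢ = 8.28×2.32×23.9 + 247×2.32×-46.7 = -26302
Σ ṁᵢCp,ᵢ = 8.28×2.32 + 247×2.32 = 592.25
T_out = -26302 / 592.25 = -44.41 °C

T_out = -44.4 °C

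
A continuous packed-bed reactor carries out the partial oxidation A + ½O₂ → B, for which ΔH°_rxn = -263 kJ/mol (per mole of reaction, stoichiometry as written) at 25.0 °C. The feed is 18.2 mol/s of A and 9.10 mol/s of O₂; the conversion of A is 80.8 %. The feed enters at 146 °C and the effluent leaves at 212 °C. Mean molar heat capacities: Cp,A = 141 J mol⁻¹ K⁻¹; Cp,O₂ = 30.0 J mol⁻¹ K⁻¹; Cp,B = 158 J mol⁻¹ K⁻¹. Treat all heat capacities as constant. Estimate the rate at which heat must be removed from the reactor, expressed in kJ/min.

Q_out = 220000 kJ/min

Extent of reaction ξ = 0.808 × 18.2 = 14.706 mol/s
Reaction term: ξ·ΔH°_rxn = 14.706 × -263 = -3867.6 kJ/s
Sensible, feed 146→25 °C: -343.54 kJ/s
Outlet flows (mol/s): A 3.4944, O₂ 1.7472, B 14.706
Sensible, products 25→212 °C: 536.43 kJ/s
Q = ΔH = -3674.7 kJ/s = -3674.7 kW
Heat removed = 220480 kJ/min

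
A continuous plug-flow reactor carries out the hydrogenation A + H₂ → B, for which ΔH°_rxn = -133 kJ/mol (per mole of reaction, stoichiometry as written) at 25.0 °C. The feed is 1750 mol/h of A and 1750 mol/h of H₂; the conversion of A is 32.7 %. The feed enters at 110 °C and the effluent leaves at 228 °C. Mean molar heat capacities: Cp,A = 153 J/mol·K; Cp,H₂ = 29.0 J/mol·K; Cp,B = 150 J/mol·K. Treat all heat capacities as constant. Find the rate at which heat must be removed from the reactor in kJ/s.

Q_out = 11.7 kJ/s

Extent of reaction ξ = 0.327 × 1750 = 572.25 mol/h
Reaction term: ξ·ΔH°_rxn = 572.25 × -133 = -76109 kJ/h
Sensible, feed 110→25 °C: -27072 kJ/h
Outlet flows (mol/h): A 1177.8, H₂ 1177.8, B 572.25
Sensible, products 25→228 °C: 60938 kJ/h
Q = ΔH = -42244 kJ/h = -11.734 kW
Heat removed = 11.734 kJ/s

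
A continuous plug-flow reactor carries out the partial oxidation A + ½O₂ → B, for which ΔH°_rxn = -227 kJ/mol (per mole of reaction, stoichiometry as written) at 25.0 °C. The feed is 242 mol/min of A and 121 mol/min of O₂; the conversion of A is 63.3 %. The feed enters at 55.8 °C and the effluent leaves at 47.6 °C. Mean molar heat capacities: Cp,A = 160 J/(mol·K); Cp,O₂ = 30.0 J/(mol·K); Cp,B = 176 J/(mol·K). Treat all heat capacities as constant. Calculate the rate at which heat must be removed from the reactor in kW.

Q_out = 585 kW

Extent of reaction ξ = 0.633 × 242 = 153.19 mol/min
Reaction term: ξ·ΔH°_rxn = 153.19 × -227 = -34773 kJ/min
Sensible, feed 55.8→25 °C: -1304.4 kJ/min
Outlet flows (mol/min): A 88.814, O₂ 44.407, B 153.19
Sensible, products 25→47.6 °C: 960.57 kJ/min
Q = ΔH = -35117 kJ/min = -585.28 kW
Heat removed = 585.28 kW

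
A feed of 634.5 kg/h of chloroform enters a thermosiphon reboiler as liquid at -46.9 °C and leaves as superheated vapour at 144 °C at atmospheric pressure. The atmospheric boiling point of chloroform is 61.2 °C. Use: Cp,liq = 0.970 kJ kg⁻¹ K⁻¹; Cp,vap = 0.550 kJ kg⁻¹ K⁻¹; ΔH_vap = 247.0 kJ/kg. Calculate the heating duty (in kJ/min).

Q = 4200 kJ/min

liquid -46.9→61.2 °C: 104.86 kJ/kg
vaporisation at 61.2 °C: 247 kJ/kg
vapour 61.2→144 °C: 45.54 kJ/kg
Δh = 104.86 + 247 + 45.54 = 397.4 kJ/kg
Q = ṁ·Δh = 634.5 kg/h × 397.4 kJ/kg = 252150 kJ/h
|Q| = 70.041 kW = 4202.5 kJ/min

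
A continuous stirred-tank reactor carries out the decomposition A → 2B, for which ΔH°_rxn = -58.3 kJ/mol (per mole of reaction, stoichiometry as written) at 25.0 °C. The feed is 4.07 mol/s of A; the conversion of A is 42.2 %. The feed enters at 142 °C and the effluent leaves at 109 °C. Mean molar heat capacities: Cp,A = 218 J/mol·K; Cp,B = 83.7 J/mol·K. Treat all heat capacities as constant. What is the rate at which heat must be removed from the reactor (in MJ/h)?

Extent of reaction ξ = 0.422 × 4.07 = 1.7175 mol/s
Reaction term: ξ·ΔH°_rxn = 1.7175 × -58.3 = -100.13 kJ/s
Sensible, feed 142→25 °C: -103.81 kJ/s
Outlet flows (mol/s): A 2.3525, B 3.4351
Sensible, products 25→109 °C: 67.23 kJ/s
Q = ΔH = -136.71 kJ/s = -136.71 kW
Heat removed = 492.16 MJ/h

Q_out = 492 MJ/h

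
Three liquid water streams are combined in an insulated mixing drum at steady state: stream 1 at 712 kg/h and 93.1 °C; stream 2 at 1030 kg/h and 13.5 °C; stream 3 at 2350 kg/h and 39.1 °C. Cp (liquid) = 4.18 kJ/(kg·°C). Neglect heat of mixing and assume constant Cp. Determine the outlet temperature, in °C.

Adiabatic, steady state ⇒ Σ ṁᵢCp,ᵢ(T_out − Tᵢ) = 0
Σ ṁᵢCp,ᵢTᵢ = 712×4.18×93.1 + 1030×4.18×13.5 + 2350×4.18×39.1 = 719280
Σ ṁᵢCp,ᵢ = 712×4.18 + 1030×4.18 + 2350×4.18 = 17105
T_out = 719280 / 17105 = 42.052 °C

T_out = 42.1 °C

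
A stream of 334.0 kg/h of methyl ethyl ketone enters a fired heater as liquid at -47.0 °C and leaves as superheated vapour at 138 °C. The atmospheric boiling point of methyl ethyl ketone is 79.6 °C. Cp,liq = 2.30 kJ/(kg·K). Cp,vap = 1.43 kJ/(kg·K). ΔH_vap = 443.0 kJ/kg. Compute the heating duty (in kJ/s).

liquid -47.0→79.6 °C: 291.18 kJ/kg
vaporisation at 79.6 °C: 443 kJ/kg
vapour 79.6→138 °C: 83.512 kJ/kg
Δh = 291.18 + 443 + 83.512 = 817.69 kJ/kg
Q = ṁ·Δh = 334.0 kg/h × 817.69 kJ/kg = 273110 kJ/h
|Q| = 75.864 kW

Q = 75.9 kJ/s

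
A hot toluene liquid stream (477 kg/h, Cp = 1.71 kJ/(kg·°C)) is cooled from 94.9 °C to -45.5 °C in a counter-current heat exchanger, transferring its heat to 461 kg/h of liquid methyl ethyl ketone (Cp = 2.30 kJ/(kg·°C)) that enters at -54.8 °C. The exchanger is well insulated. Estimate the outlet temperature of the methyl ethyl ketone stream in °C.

T_c,out = 53.2 °C

Heat released by hot stream: Q = 477 × 1.71 × (94.9 − -45.5) = 114520 kJ/h
Energy balance on cold side (adiabatic exchanger): Q = ṁ_c·Cp_c·(T_c,out − T_c,in)
T_c,out = -54.8 + 114520/(461 × 2.30) = 53.207 °C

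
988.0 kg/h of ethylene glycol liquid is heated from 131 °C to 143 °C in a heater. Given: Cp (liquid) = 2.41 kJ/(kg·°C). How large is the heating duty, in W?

Q = 7940 W

Q = ṁ·Cp·ΔT = 988.0 × 2.41 × (143 − 131) = 28573 kJ/h
Converting: 28573 / 3600 s = 7.9369 kW
Heating duty = 7936.9 W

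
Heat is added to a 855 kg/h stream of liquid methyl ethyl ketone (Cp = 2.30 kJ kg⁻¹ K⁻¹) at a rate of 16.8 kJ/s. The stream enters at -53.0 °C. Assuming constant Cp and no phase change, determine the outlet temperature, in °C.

Q = 16.8 kJ/s = 60480 kJ/h
ΔT = Q/(ṁ·Cp) = 60480/(855×2.30) = 30.755 K
T_out = -53.0 + 30.755 = -22.245 °C

T_out = -22.2 °C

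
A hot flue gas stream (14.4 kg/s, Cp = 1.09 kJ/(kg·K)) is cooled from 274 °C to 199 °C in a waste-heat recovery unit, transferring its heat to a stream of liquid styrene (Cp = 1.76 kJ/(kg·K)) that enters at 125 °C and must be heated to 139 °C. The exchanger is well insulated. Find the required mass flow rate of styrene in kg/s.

Heat released by hot stream: Q = 14.4 × 1.09 × (274 − 199) = 1177.2 kJ/s
Energy balance on cold side (adiabatic exchanger): Q = ṁ_c·Cp_c·(T_c,out − T_c,in)
ṁ_c = 1177.2 / [1.76 × (139 − 125)] = 47.776 kg/s

ṁ_c = 47.8 kg/s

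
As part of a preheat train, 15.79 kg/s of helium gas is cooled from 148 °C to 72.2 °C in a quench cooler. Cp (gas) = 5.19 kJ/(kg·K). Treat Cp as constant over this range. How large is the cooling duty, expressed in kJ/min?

Q = ṁ·Cp·ΔT = 15.79 × 5.19 × (72.2 − 148) = -6211.8 kJ/s
Cooling duty = 372710 kJ/min

Q_c = 373000 kJ/min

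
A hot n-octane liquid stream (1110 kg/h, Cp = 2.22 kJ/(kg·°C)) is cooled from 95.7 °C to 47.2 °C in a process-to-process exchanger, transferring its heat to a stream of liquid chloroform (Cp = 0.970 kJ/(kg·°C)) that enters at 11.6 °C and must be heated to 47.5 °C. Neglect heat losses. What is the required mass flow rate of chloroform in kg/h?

Heat released by hot stream: Q = 1110 × 2.22 × (95.7 − 47.2) = 119510 kJ/h
Energy balance on cold side (adiabatic exchanger): Q = ṁ_c·Cp_c·(T_c,out − T_c,in)
ṁ_c = 119510 / [0.970 × (47.5 − 11.6)] = 3432 kg/h

ṁ_c = 3430 kg/h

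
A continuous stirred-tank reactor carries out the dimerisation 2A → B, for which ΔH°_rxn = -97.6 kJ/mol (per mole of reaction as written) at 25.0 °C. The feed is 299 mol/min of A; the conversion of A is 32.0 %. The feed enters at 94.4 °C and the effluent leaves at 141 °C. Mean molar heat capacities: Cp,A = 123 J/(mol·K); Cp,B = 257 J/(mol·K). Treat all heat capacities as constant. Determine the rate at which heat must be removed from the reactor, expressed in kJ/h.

Q_out = 174000 kJ/h

Extent of reaction ξ = 0.320 × 299 / 2 = 47.84 mol/min
Reaction term: ξ·ΔH°_rxn = 47.84 × -97.6 = -4669.2 kJ/min
Sensible, feed 94.4→25 °C: -2552.3 kJ/min
Outlet flows (mol/min): A 203.32, B 47.84
Sensible, products 25→141 °C: 4327.2 kJ/min
Q = ΔH = -2894.3 kJ/min = -48.239 kW
Heat removed = 173660 kJ/h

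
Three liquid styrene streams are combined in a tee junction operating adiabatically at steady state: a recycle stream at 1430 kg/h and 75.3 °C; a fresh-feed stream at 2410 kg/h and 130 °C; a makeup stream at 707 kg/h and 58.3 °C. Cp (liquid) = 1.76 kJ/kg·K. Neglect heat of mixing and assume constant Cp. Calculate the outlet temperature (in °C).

Adiabatic, steady state ⇒ Σ ṁᵢCp,ᵢ(T_out − Tᵢ) = 0
T_out = Σ ṁᵢCp,ᵢTᵢ / Σ ṁᵢCp,ᵢ
      = 813470 / 8002.7 = 101.65 °C

T_out = 102 °C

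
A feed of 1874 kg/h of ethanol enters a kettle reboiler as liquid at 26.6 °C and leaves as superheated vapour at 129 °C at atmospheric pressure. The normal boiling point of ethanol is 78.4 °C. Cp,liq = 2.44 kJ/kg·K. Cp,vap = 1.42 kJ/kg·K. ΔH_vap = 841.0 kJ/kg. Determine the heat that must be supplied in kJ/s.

liquid 26.6→78.4 °C: 126.39 kJ/kg
vaporisation at 78.4 °C: 841 kJ/kg
vapour 78.4→129 °C: 71.852 kJ/kg
Δh = 126.39 + 841 + 71.852 = 1039.2 kJ/kg
Q = ṁ·Δh = 1874 kg/h × 1039.2 kJ/kg = 1.9475e+06 kJ/h
|Q| = 540.98 kW

Q = 541 kJ/s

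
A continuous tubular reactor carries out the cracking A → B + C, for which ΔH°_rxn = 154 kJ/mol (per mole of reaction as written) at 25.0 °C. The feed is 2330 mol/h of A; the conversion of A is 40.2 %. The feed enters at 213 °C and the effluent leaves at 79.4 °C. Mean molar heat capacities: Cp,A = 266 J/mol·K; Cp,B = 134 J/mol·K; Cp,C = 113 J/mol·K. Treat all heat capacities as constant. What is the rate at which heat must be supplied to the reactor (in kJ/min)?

Extent of reaction ξ = 0.402 × 2330 = 936.66 mol/h
Reaction term: ξ·ΔH°_rxn = 936.66 × 154 = 144250 kJ/h
Sensible, feed 213→25 °C: -116520 kJ/h
Outlet flows (mol/h): A 1393.3, B 936.66, C 936.66
Sensible, products 25→79.4 °C: 32748 kJ/h
Q = ΔH = 60475 kJ/h = 16.799 kW
Heat supplied = 1007.9 kJ/min

Q_in = 1010 kJ/min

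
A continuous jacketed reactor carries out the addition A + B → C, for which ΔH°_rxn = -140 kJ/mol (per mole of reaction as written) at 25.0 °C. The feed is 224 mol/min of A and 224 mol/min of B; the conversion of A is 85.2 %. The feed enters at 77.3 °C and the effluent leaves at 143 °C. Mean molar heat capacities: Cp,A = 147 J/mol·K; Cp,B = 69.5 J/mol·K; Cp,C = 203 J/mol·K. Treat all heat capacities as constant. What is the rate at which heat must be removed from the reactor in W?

Q_out = 397000 W

Extent of reaction ξ = 0.852 × 224 = 190.85 mol/min
Reaction term: ξ·ΔH°_rxn = 190.85 × -140 = -26719 kJ/min
Sensible, feed 77.3→25 °C: -2536.3 kJ/min
Outlet flows (mol/min): A 33.152, B 33.152, C 190.85
Sensible, products 25→143 °C: 5418.5 kJ/min
Q = ΔH = -23837 kJ/min = -397.28 kW
Heat removed = 397280 W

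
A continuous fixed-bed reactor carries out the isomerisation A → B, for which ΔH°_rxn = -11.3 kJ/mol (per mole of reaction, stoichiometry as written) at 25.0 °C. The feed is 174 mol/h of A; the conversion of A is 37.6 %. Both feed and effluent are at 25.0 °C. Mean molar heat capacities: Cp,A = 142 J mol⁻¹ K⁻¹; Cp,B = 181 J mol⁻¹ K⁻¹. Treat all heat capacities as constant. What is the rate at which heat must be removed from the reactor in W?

Extent of reaction ξ = 0.376 × 174 = 65.424 mol/h
Reaction term: ξ·ΔH°_rxn = 65.424 × -11.3 = -739.29 kJ/h
Q = ΔH = -739.29 kJ/h = -0.20536 kW
Heat removed = 205.36 W

Q_out = 205 W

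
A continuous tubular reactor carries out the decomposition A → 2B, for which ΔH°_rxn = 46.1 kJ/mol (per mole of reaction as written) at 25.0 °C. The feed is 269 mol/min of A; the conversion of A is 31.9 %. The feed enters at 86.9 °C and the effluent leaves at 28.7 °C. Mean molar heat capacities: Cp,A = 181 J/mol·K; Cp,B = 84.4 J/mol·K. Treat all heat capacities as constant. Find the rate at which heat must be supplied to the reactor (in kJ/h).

Q_in = 67100 kJ/h

Extent of reaction ξ = 0.319 × 269 = 85.811 mol/min
Reaction term: ξ·ΔH°_rxn = 85.811 × 46.1 = 3955.9 kJ/min
Sensible, feed 86.9→25 °C: -3013.8 kJ/min
Outlet flows (mol/min): A 183.19, B 171.62
Sensible, products 25→28.7 °C: 176.28 kJ/min
Q = ΔH = 1118.3 kJ/min = 18.639 kW
Heat supplied = 67099 kJ/h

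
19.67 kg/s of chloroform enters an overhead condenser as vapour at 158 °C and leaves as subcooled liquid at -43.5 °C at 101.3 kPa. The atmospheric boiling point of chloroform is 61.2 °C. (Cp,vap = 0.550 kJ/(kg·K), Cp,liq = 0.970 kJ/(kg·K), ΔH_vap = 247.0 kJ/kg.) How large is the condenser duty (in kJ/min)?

vapour 158→61.2 °C: -53.24 kJ/kg
condensation at 61.2 °C: -247 kJ/kg
liquid 61.2→-43.5 °C: -101.56 kJ/kg
Δh = -53.24 + -247 + -101.56 = -401.8 kJ/kg
Q = ṁ·Δh = 19.67 kg/s × -401.8 kJ/kg = -7903.4 kJ/s
|Q| = 7903.4 kW = 474200 kJ/min

Q_c = 474000 kJ/min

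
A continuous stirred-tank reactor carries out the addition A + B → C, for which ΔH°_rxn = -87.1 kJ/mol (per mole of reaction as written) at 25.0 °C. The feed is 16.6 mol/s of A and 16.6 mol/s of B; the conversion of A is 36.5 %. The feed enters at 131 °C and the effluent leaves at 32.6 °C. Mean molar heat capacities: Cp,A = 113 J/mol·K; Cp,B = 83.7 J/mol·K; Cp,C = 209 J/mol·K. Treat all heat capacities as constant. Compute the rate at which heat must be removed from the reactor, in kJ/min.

Extent of reaction ξ = 0.365 × 16.6 = 6.059 mol/s
Reaction term: ξ·ΔH°_rxn = 6.059 × -87.1 = -527.74 kJ/s
Sensible, feed 131→25 °C: -346.11 kJ/s
Outlet flows (mol/s): A 10.541, B 10.541, C 6.059
Sensible, products 25→32.6 °C: 25.382 kJ/s
Q = ΔH = -848.47 kJ/s = -848.47 kW
Heat removed = 50908 kJ/min

Q_out = 50900 kJ/min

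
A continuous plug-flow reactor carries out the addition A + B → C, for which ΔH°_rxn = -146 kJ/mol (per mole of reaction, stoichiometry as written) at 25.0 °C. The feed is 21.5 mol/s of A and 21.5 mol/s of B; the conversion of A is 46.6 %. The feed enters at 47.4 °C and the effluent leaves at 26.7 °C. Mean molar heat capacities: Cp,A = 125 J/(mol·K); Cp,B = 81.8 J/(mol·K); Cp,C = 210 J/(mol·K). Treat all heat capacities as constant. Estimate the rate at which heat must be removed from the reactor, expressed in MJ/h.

Extent of reaction ξ = 0.466 × 21.5 = 10.019 mol/s
Reaction term: ξ·ΔH°_rxn = 10.019 × -146 = -1462.8 kJ/s
Sensible, feed 47.4→25 °C: -99.595 kJ/s
Outlet flows (mol/s): A 11.481, B 11.481, C 10.019
Sensible, products 25→26.7 °C: 7.613 kJ/s
Q = ΔH = -1554.8 kJ/s = -1554.8 kW
Heat removed = 5597.1 MJ/h

Q_out = 5600 MJ/h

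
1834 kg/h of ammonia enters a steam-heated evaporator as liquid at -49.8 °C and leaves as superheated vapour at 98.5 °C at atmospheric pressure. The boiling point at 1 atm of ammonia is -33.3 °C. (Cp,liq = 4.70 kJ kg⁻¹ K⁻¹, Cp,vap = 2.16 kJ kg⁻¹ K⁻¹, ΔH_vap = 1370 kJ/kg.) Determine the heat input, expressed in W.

Q = 882000 W

liquid -49.8→-33.3 °C: 77.55 kJ/kg
vaporisation at -33.3 °C: 1370 kJ/kg
vapour -33.3→98.5 °C: 284.69 kJ/kg
Δh = 77.55 + 1370 + 284.69 = 1732.2 kJ/kg
Q = ṁ·Δh = 1834 kg/h × 1732.2 kJ/kg = 3.1769e+06 kJ/h
|Q| = 882.48 kW = 882480 W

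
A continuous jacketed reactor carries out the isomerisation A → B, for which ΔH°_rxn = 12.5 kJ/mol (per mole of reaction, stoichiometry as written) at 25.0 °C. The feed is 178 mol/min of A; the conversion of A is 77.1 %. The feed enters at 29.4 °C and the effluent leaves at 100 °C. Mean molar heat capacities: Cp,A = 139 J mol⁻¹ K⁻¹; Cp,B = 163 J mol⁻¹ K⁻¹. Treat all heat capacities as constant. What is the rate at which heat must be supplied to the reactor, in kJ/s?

Extent of reaction ξ = 0.771 × 178 = 137.24 mol/min
Reaction term: ξ·ΔH°_rxn = 137.24 × 12.5 = 1715.5 kJ/min
Sensible, feed 29.4→25 °C: -108.86 kJ/min
Outlet flows (mol/min): A 40.762, B 137.24
Sensible, products 25→100 °C: 2102.7 kJ/min
Q = ΔH = 3709.3 kJ/min = 61.821 kW
Heat supplied = 61.821 kJ/s

Q_in = 61.8 kJ/s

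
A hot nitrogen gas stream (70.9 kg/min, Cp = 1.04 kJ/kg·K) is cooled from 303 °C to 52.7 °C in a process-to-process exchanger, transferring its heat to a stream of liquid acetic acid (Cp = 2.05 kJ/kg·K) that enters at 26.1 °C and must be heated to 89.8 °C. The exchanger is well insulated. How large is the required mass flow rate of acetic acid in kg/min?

ṁ_c = 141 kg/min

Heat released by hot stream: Q = 70.9 × 1.04 × (303 − 52.7) = 18456 kJ/min
Energy balance on cold side (adiabatic exchanger): Q = ṁ_c·Cp_c·(T_c,out − T_c,in)
ṁ_c = 18456 / [2.05 × (89.8 − 26.1)] = 141.33 kg/min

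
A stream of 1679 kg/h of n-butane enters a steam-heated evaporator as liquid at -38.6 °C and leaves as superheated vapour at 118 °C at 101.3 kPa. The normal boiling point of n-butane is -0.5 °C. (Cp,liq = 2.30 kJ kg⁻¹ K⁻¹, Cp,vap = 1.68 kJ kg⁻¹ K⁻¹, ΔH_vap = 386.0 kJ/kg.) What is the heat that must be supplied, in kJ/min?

Q = 18800 kJ/min

liquid -38.6→-0.5 °C: 87.63 kJ/kg
vaporisation at -0.5 °C: 386 kJ/kg
vapour -0.5→118 °C: 199.08 kJ/kg
Δh = 87.63 + 386 + 199.08 = 672.71 kJ/kg
Q = ṁ·Δh = 1679 kg/h × 672.71 kJ/kg = 1.1295e+06 kJ/h
|Q| = 313.74 kW = 18825 kJ/min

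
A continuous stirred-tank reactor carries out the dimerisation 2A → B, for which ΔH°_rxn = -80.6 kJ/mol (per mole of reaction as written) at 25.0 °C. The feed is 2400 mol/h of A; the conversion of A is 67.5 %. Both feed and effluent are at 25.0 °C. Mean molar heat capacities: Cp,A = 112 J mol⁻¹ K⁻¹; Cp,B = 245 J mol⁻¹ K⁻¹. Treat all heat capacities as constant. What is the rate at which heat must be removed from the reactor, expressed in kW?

Extent of reaction ξ = 0.675 × 2400 / 2 = 810 mol/h
Reaction term: ξ·ΔH°_rxn = 810 × -80.6 = -65286 kJ/h
Q = ΔH = -65286 kJ/h = -18.135 kW
Heat removed = 18.135 kW

Q_out = 18.1 kW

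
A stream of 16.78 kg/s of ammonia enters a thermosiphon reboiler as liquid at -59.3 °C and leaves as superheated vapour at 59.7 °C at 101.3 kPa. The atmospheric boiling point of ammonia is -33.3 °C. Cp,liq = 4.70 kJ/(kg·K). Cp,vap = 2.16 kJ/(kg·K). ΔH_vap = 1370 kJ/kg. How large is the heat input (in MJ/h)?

Q = 102000 MJ/h

liquid -59.3→-33.3 °C: 122.2 kJ/kg
vaporisation at -33.3 °C: 1370 kJ/kg
vapour -33.3→59.7 °C: 200.88 kJ/kg
Δh = 122.2 + 1370 + 200.88 = 1693.1 kJ/kg
Q = ṁ·Δh = 16.78 kg/s × 1693.1 kJ/kg = 28410 kJ/s
|Q| = 28410 kW = 102280 MJ/h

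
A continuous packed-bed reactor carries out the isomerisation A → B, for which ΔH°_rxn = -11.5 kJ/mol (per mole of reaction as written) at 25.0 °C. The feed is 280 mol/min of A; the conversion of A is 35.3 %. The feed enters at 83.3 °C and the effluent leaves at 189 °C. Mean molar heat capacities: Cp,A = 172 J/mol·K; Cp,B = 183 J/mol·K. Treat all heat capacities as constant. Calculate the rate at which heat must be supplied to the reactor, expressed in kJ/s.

Extent of reaction ξ = 0.353 × 280 = 98.84 mol/min
Reaction term: ξ·ΔH°_rxn = 98.84 × -11.5 = -1136.7 kJ/min
Sensible, feed 83.3→25 °C: -2807.7 kJ/min
Outlet flows (mol/min): A 181.16, B 98.84
Sensible, products 25→189 °C: 8076.5 kJ/min
Q = ΔH = 4132.2 kJ/min = 68.869 kW
Heat supplied = 68.869 kJ/s

Q_in = 68.9 kJ/s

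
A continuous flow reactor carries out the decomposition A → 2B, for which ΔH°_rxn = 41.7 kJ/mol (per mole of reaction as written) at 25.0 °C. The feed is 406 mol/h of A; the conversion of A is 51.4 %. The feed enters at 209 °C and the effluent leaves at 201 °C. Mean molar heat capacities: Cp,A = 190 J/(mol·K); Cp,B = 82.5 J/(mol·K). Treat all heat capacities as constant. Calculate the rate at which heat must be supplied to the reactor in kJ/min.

Extent of reaction ξ = 0.514 × 406 = 208.68 mol/h
Reaction term: ξ·ΔH°_rxn = 208.68 × 41.7 = 8702.1 kJ/h
Sensible, feed 209→25 °C: -14194 kJ/h
Outlet flows (mol/h): A 197.32, B 417.37
Sensible, products 25→201 °C: 12658 kJ/h
Q = ΔH = 7166.8 kJ/h = 1.9908 kW
Heat supplied = 119.45 kJ/min

Q_in = 119 kJ/min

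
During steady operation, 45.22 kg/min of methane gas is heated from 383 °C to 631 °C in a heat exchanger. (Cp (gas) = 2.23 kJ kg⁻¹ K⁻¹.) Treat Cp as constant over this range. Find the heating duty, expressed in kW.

Q = 417 kW

Q = ṁ·Cp·ΔT = 45.22 × 2.23 × (631 − 383) = 25008 kJ/min
Converting: 25008 / 60 s = 416.81 kW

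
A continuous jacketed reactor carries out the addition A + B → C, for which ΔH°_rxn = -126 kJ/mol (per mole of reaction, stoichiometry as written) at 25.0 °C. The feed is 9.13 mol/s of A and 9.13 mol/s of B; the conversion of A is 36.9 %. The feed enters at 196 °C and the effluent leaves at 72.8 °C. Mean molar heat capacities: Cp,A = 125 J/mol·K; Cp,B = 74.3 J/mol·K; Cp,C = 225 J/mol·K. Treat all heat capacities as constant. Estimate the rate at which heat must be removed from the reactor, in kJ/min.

Q_out = 38700 kJ/min

Extent of reaction ξ = 0.369 × 9.13 = 3.369 mol/s
Reaction term: ξ·ΔH°_rxn = 3.369 × -126 = -424.49 kJ/s
Sensible, feed 196→25 °C: -311.15 kJ/s
Outlet flows (mol/s): A 5.761, B 5.761, C 3.369
Sensible, products 25→72.8 °C: 91.116 kJ/s
Q = ΔH = -644.53 kJ/s = -644.53 kW
Heat removed = 38672 kJ/min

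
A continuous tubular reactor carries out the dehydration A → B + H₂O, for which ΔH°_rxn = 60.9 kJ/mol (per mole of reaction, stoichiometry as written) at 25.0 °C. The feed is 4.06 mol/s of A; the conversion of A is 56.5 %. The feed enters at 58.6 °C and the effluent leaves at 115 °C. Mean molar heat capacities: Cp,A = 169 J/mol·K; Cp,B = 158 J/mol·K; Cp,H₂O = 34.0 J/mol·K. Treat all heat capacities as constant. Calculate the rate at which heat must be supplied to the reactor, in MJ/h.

Q_in = 659 MJ/h

Extent of reaction ξ = 0.565 × 4.06 = 2.2939 mol/s
Reaction term: ξ·ΔH°_rxn = 2.2939 × 60.9 = 139.7 kJ/s
Sensible, feed 58.6→25 °C: -23.054 kJ/s
Outlet flows (mol/s): A 1.7661, B 2.2939, H₂O 2.2939
Sensible, products 25→115 °C: 66.501 kJ/s
Q = ΔH = 183.15 kJ/s = 183.15 kW
Heat supplied = 659.32 MJ/h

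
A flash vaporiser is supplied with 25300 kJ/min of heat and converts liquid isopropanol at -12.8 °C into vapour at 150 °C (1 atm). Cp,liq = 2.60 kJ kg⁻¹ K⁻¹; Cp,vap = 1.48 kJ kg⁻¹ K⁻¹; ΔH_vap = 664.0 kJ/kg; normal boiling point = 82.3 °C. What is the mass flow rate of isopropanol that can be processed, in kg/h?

ṁ = 1500 kg/h

Δh = 2.60×(82.3−-12.8) + 664.0 + 1.48×(150−82.3) = 1011.5 kJ/kg
Q = 25300 kJ/min = 421.67 kJ/s = 1.518e+06 kJ/h
ṁ = Q/Δh = 1.518e+06 / 1011.5 = 1500.8 kg/h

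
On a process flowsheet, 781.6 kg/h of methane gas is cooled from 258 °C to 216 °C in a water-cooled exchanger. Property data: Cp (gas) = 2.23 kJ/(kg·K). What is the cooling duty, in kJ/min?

Q = ṁ·Cp·ΔT = 781.6 × 2.23 × (216 − 258) = -73205 kJ/h
Converting: 73205 / 3600 s = 20.335 kW
Cooling duty = 1220.1 kJ/min

Q_c = 1220 kJ/min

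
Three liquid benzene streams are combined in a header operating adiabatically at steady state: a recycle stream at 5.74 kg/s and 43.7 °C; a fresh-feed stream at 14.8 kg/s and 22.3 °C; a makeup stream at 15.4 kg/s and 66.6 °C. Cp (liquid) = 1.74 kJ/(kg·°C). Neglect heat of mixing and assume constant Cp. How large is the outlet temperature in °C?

T_out = 44.7 °C

No heat crosses the boundary, so H_out = H_in.
T_out = Σ ṁᵢCp,ᵢTᵢ / Σ ṁᵢCp,ᵢ
      = 2795.3 / 62.536 = 44.7 °C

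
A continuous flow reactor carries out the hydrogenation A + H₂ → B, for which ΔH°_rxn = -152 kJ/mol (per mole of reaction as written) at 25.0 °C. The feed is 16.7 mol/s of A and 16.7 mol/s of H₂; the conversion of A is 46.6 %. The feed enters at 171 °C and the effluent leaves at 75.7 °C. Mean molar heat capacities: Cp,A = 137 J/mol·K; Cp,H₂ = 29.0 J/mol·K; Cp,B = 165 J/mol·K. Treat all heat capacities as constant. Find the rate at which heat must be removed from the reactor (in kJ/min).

Extent of reaction ξ = 0.466 × 16.7 = 7.7822 mol/s
Reaction term: ξ·ΔH°_rxn = 7.7822 × -152 = -1182.9 kJ/s
Sensible, feed 171→25 °C: -404.74 kJ/s
Outlet flows (mol/s): A 8.9178, H₂ 8.9178, B 7.7822
Sensible, products 25→75.7 °C: 140.16 kJ/s
Q = ΔH = -1447.5 kJ/s = -1447.5 kW
Heat removed = 86849 kJ/min

Q_out = 86800 kJ/min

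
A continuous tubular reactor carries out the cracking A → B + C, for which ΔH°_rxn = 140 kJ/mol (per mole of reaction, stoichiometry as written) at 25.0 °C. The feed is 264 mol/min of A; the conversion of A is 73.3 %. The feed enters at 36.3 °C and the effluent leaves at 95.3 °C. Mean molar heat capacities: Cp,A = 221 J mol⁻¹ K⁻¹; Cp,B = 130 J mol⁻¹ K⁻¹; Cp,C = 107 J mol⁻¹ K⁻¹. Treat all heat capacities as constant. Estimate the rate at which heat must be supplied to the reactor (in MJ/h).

Q_in = 1850 MJ/h

Extent of reaction ξ = 0.733 × 264 = 193.51 mol/min
Reaction term: ξ·ΔH°_rxn = 193.51 × 140 = 27092 kJ/min
Sensible, feed 36.3→25 °C: -659.29 kJ/min
Outlet flows (mol/min): A 70.488, B 193.51, C 193.51
Sensible, products 25→95.3 °C: 4319.2 kJ/min
Q = ΔH = 30752 kJ/min = 512.53 kW
Heat supplied = 1845.1 MJ/h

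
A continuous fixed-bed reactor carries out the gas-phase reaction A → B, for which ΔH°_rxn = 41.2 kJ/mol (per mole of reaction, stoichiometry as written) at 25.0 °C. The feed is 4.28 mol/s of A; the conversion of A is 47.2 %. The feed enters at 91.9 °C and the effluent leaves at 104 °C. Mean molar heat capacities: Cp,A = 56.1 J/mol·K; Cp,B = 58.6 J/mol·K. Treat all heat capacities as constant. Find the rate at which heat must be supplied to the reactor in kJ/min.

Extent of reaction ξ = 0.472 × 4.28 = 2.0202 mol/s
Reaction term: ξ·ΔH°_rxn = 2.0202 × 41.2 = 83.231 kJ/s
Sensible, feed 91.9→25 °C: -16.063 kJ/s
Outlet flows (mol/s): A 2.2598, B 2.0202
Sensible, products 25→104 °C: 19.368 kJ/s
Q = ΔH = 86.535 kJ/s = 86.535 kW
Heat supplied = 5192.1 kJ/min

Q_in = 5190 kJ/min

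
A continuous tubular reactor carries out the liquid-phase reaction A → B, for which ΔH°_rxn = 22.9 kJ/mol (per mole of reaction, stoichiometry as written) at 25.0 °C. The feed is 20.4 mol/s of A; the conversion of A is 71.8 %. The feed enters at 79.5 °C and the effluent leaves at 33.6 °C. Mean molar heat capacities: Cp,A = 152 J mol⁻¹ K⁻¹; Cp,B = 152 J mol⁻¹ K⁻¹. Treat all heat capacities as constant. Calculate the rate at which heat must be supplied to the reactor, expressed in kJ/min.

Extent of reaction ξ = 0.718 × 20.4 = 14.647 mol/s
Reaction term: ξ·ΔH°_rxn = 14.647 × 22.9 = 335.42 kJ/s
Sensible, feed 79.5→25 °C: -168.99 kJ/s
Outlet flows (mol/s): A 5.7528, B 14.647
Sensible, products 25→33.6 °C: 26.667 kJ/s
Q = ΔH = 193.09 kJ/s = 193.09 kW
Heat supplied = 11586 kJ/min

Q_in = 11600 kJ/min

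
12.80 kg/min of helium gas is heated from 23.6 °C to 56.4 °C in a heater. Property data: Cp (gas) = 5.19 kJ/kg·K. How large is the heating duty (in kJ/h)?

Q = ṁ·Cp·ΔT = 12.80 × 5.19 × (56.4 − 23.6) = 2179 kJ/min
Converting: 2179 / 60 s = 36.316 kW
Heating duty = 130740 kJ/h

Q = 131000 kJ/h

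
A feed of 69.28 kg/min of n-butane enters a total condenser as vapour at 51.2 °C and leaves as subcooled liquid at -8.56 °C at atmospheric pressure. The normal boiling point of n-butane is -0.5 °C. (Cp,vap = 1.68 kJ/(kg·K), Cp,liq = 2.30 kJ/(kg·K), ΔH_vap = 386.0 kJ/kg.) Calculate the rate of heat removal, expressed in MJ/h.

Q_c = 2040 MJ/h

vapour 51.2→-0.5 °C: -86.856 kJ/kg
condensation at -0.5 °C: -386 kJ/kg
liquid -0.5→-8.56 °C: -18.538 kJ/kg
Δh = -86.856 + -386 + -18.538 = -491.39 kJ/kg
Q = ṁ·Δh = 69.28 kg/min × -491.39 kJ/kg = -34044 kJ/min
|Q| = 567.4 kW = 2042.6 MJ/h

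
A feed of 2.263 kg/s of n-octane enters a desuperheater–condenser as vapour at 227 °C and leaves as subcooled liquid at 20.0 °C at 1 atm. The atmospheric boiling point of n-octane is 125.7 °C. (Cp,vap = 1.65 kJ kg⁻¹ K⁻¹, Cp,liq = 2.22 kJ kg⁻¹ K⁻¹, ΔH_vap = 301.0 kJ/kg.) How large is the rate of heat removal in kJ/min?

Q_c = 95400 kJ/min

vapour 227→125.7 °C: -167.14 kJ/kg
condensation at 125.7 °C: -301 kJ/kg
liquid 125.7→20.0 °C: -234.65 kJ/kg
Δh = -167.14 + -301 + -234.65 = -702.8 kJ/kg
Q = ṁ·Δh = 2.263 kg/s × -702.8 kJ/kg = -1590.4 kJ/s
|Q| = 1590.4 kW = 95426 kJ/min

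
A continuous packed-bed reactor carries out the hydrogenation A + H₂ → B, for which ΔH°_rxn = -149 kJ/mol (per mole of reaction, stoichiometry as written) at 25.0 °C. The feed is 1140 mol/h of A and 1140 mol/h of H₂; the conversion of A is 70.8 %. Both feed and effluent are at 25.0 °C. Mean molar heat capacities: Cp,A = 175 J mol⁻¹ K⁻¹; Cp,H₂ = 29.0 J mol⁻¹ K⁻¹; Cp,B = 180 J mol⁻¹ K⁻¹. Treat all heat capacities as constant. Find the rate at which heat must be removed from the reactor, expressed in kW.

Extent of reaction ξ = 0.708 × 1140 = 807.12 mol/h
Reaction term: ξ·ΔH°_rxn = 807.12 × -149 = -120260 kJ/h
Q = ΔH = -120260 kJ/h = -33.406 kW
Heat removed = 33.406 kW

Q_out = 33.4 kW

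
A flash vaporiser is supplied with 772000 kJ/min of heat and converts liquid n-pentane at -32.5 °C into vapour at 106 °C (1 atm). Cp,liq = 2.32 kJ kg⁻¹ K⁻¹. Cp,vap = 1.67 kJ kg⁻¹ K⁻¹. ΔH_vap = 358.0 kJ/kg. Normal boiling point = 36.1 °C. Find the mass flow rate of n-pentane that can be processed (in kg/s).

ṁ = 20.3 kg/s

Δh = 2.32×(36.1−-32.5) + 358.0 + 1.67×(106−36.1) = 633.88 kJ/kg
Q = 772000 kJ/min = 12867 kJ/s = 12867 kJ/s
ṁ = Q/Δh = 12867 / 633.88 = 20.298 kg/s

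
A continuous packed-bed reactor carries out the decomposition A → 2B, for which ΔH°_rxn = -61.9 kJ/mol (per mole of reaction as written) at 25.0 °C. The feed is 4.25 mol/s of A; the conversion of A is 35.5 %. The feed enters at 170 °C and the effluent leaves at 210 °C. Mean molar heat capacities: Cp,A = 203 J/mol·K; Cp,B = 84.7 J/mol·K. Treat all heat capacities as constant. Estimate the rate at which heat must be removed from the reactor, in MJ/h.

Extent of reaction ξ = 0.355 × 4.25 = 1.5088 mol/s
Reaction term: ξ·ΔH°_rxn = 1.5088 × -61.9 = -93.392 kJ/s
Sensible, feed 170→25 °C: -125.1 kJ/s
Outlet flows (mol/s): A 2.7412, B 3.0175
Sensible, products 25→210 °C: 150.23 kJ/s
Q = ΔH = -68.26 kJ/s = -68.26 kW
Heat removed = 245.74 MJ/h

Q_out = 246 MJ/h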